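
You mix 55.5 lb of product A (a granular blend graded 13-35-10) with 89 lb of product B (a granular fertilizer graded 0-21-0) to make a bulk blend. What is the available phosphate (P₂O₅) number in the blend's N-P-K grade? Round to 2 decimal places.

26.38% P₂O₅

Total mass = 55.5 + 89 = 144.5 lb.
P₂O₅ mass = 35%×55.5 + 21%×89 = 38.115 lb.
% P₂O₅ = 38.115 / 144.5 = 26.3772%.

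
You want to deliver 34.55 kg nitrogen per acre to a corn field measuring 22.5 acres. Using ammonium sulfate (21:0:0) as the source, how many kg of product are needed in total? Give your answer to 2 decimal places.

3701.79 kg

Product per acre = 34.55 / 21% = 164.524 kg.
Total product = 164.524 × 22.5 = 3701.786 kg.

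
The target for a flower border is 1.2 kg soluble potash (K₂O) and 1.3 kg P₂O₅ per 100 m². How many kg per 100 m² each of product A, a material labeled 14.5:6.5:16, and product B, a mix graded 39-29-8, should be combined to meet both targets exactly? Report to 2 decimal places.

5.92 kg product A, 3.16 kg product B

Let a = kg of product A, b = kg of product B (per 100 m²).
K₂O: 0.16·a + 0.08·b = 1.2
P₂O₅: 0.065·a + 0.29·b = 1.3
Eliminate b: (row1) − 0.08/0.29·(row2) → 0.142069·a = 0.841379, so a = 5.92233.
Then b = (1.3 − 0.065·5.92233) / 0.29 = 3.15534.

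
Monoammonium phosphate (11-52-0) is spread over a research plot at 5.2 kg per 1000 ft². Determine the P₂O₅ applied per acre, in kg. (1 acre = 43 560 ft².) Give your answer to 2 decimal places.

117.79 kg P₂O₅ per acre

P₂O₅ per 1000 ft² = 5.2 × 52% = 2.704 kg.
Convert to per acre: 2.704 × 43.56 = 117.786 kg.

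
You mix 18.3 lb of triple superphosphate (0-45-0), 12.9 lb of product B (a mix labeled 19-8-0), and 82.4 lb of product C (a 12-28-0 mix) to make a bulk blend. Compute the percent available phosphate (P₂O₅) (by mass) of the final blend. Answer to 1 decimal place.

Total mass = 18.3 + 12.9 + 82.4 = 113.6 lb.
P₂O₅ mass = 45%×18.3 + 8%×12.9 + 28%×82.4 = 32.339 lb.
% P₂O₅ = 32.339 / 113.6 = 28.4674%.

28.5% P₂O₅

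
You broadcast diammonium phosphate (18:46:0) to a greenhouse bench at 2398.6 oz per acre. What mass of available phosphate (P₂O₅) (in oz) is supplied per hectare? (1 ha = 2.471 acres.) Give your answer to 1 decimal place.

2726.4 oz P₂O₅ per hectare

P₂O₅ per acre = 2398.6 × 46% = 1103.36 oz.
Convert to per hectare: 1103.36 × 2.471 = 2726.39 oz.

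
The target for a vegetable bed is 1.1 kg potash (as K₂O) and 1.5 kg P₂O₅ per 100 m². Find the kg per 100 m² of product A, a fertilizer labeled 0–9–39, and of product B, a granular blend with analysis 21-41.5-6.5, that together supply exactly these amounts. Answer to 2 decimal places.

2.30 kg product A, 3.12 kg product B

With a, b = kg per 100 m² of product A and product B:
K₂O: 0.39·a + 0.065·b = 1.1
P₂O₅: 0.09·a + 0.415·b = 1.5
Eliminate b: (row1) − 0.065/0.415·(row2) → 0.375904·a = 0.86506, so a = 2.30128.
Then b = (1.5 − 0.09·2.30128) / 0.415 = 3.11538.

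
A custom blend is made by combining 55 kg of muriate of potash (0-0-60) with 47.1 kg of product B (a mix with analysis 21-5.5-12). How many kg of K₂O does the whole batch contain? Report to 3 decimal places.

38.652 kg K₂O

K₂O mass = 60%×55 + 12%×47.1 = 38.652 kg.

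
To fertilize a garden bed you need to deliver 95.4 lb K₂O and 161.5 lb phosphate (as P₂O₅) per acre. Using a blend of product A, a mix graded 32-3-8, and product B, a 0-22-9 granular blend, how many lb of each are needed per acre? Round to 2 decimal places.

433.09 lb product A, 675.03 lb product B

Let a = lb of product A, b = lb of product B (per acre).
K₂O: 0.08·a + 0.09·b = 95.4
P₂O₅: 0.03·a + 0.22·b = 161.5
Eliminate b: (row1) − 0.09/0.22·(row2) → 0.0677273·a = 29.3318, so a = 433.087.
Then b = (161.5 − 0.03·433.087) / 0.22 = 675.034.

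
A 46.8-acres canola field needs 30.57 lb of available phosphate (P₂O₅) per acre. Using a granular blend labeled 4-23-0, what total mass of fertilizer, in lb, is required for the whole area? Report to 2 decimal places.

6220.33 lb

Product per acre = 30.57 / 23% = 132.913 lb.
Total product = 132.913 × 46.8 = 6220.3304 lb.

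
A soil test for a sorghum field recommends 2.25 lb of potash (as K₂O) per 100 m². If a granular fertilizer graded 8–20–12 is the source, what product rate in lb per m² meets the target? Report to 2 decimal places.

Product per 100 m² = 2.25 / 12% = 18.75 lb.
Convert to per m²: 18.75 × 0.01 = 0.1875 lb.

0.19 lb of product per sq m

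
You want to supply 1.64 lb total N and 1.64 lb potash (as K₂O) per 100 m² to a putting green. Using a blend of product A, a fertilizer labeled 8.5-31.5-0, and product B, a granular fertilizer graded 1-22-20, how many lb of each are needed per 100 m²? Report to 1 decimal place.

Let a = lb of product A, b = lb of product B (per 100 m²).
N: 0.085·a + 0.01·b = 1.64
K₂O: 0·a + 0.2·b = 1.64
Solving simultaneously: a = 18.3294, b = 8.2.

18.3 lb product A, 8.2 lb product B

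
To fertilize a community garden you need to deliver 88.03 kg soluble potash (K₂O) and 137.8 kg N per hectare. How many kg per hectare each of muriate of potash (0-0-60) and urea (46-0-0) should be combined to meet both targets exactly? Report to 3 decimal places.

Let a = kg of muriate of potash, b = kg of urea (per hectare).
K₂O: 0.6·a + 0·b = 88.03
N: 0·a + 0.46·b = 137.8
Solving simultaneously: a = 146.7167, b = 299.5652.

146.717 kg muriate of potash, 299.565 kg urea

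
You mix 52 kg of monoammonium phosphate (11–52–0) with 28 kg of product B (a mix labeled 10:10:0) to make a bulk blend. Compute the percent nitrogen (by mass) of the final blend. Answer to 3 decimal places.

10.650% N

Total mass = 52 + 28 = 80 kg.
N mass = 11%×52 + 10%×28 = 8.52 kg.
% N = 8.52 / 80 = 10.65%.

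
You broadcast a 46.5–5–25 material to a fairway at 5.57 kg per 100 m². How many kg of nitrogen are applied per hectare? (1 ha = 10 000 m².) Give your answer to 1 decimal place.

259.0 kg N per hectare

nitrogen per 100 m² = 5.57 × 46.5% = 2.59005 kg.
Convert to per hectare: 2.59005 × 100 = 259.005 kg.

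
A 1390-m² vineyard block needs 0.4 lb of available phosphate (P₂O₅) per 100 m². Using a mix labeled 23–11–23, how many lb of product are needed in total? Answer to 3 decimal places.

Product per 100 m² = 0.4 / 11% = 3.63636 lb.
Total product = 3.63636 × 1390 / 100 = 50.54545 lb.

50.545 lb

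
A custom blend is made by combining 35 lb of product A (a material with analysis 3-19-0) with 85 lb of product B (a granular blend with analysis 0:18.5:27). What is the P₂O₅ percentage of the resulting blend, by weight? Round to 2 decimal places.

Total mass = 35 + 85 = 120 lb.
P₂O₅ mass = 19%×35 + 18.5%×85 = 22.375 lb.
% P₂O₅ = 22.375 / 120 = 18.6458%.

18.65% P₂O₅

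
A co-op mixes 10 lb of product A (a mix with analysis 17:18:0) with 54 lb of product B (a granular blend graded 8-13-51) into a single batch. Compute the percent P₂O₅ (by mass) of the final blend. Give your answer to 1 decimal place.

13.8% P₂O₅

Total mass = 10 + 54 = 64 lb.
P₂O₅ mass = 18%×10 + 13%×54 = 8.82 lb.
% P₂O₅ = 8.82 / 64 = 13.7812%.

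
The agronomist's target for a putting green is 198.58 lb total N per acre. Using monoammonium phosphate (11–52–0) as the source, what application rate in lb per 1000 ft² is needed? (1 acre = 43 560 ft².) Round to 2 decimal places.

41.44 lb of product per thousand sq ft

Product per acre = 198.58 / 11% = 1805.27 lb.
Convert to per 1000 ft²: 1805.27 × 0.0229568 = 41.4434 lb.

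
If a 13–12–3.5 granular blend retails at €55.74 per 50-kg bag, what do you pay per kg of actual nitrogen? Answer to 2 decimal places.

€8.58 per kg N

N in bag = 50 × 13% = 6.5 kg.
Cost per kg N = €55.74 / 6.5 = €8.5754.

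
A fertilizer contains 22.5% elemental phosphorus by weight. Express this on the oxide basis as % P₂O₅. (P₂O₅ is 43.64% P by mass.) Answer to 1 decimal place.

51.6% P₂O₅

%P₂O₅ = 22.5 / 0.4364 = 51.5582%.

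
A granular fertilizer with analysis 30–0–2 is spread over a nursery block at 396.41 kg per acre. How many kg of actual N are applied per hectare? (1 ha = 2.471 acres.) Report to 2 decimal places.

nitrogen per acre = 396.41 × 30% = 118.923 kg.
Convert to per hectare: 118.923 × 2.471 = 293.859 kg.

293.86 kg N per hectare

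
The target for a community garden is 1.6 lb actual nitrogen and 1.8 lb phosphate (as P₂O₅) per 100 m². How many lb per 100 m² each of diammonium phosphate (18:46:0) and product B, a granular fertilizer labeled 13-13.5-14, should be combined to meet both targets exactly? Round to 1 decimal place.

Let a = lb of diammonium phosphate, b = lb of product B (per 100 m²).
N: 0.18·a + 0.13·b = 1.6
P₂O₅: 0.46·a + 0.135·b = 1.8
Solving simultaneously: a = 0.507042, b = 11.6056.

0.5 lb diammonium phosphate, 11.6 lb product B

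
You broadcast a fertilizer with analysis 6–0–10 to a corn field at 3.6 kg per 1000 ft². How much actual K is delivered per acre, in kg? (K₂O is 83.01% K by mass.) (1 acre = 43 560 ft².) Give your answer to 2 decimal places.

K₂O per 1000 ft² = 3.6 × 10% = 0.36 kg.
Elemental K = 0.36 × 0.8301 = 0.298836 kg per 1000 ft².
Convert to per acre: 0.298836 × 43.56 = 13.0173 kg.

13.02 kg K per acre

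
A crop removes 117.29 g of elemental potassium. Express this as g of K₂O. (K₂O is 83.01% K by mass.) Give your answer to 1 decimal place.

K₂O = 117.29 / 0.8301 = 141.296 g.

141.3 g K₂O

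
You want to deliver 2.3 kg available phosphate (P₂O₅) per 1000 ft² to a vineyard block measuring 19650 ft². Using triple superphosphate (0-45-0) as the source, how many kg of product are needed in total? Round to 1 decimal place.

Product per 1000 ft² = 2.3 / 45% = 5.11111 kg.
Total product = 5.11111 × 19650 / 1000 = 100.433 kg.

100.4 kg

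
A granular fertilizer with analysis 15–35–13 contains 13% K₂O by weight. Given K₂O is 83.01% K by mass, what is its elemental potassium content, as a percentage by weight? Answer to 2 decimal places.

%K = 13 × 0.8301 = 10.7913%.

10.79% K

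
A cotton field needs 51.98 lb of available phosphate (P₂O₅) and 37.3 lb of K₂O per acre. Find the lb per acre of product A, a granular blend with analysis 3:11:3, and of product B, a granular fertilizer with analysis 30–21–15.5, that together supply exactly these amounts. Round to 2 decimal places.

20.83 lb product A, 236.61 lb product B

Per-acre balance (a = product A, b = product B):
P₂O₅: 0.11·a + 0.21·b = 51.98
K₂O: 0.03·a + 0.155·b = 37.3
Eliminate a: (row1) − 0.11/0.03·(row2) → -0.358333·b = -84.7867, so b = 236.614.
Back-substitute: a = (51.98 − 0.21·236.614) / 0.11 = 20.8279.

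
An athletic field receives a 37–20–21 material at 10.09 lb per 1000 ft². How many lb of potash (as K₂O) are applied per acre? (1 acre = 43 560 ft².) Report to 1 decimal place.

92.3 lb K₂O per acre

K₂O per 1000 ft² = 10.09 × 21% = 2.1189 lb.
Convert to per acre: 2.1189 × 43.56 = 92.2993 lb.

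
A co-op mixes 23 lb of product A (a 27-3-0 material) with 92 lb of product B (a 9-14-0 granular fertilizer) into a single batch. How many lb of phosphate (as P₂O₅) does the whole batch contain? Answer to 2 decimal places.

13.57 lb P₂O₅

P₂O₅ mass = 3%×23 + 14%×92 = 13.57 lb.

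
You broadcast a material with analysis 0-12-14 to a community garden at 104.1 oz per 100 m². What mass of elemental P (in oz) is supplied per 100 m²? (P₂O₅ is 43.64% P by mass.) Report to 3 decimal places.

P₂O₅ per 100 m² = 104.1 × 12% = 12.492 oz.
Elemental P = 12.492 × 0.4364 = 5.45151 oz per 100 m².

5.452 oz P per hundred sq m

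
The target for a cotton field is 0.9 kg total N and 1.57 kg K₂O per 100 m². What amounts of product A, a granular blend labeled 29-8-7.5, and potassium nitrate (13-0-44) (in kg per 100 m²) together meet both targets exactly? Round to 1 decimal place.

Let a = kg of product A, b = kg of potassium nitrate (per 100 m²).
N: 0.29·a + 0.13·b = 0.9
K₂O: 0.075·a + 0.44·b = 1.57
Eliminate b: (row1) − 0.13/0.44·(row2) → 0.267841·a = 0.436136, so a = 1.62834.
Then b = (1.57 − 0.075·1.62834) / 0.44 = 3.29062.

1.6 kg product A, 3.3 kg potassium nitrate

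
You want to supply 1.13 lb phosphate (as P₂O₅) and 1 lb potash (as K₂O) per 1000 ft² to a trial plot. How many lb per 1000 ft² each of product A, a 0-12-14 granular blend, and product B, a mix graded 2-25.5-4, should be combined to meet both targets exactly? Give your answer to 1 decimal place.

6.8 lb product A, 1.2 lb product B

With a, b = lb per 1000 ft² of product A and product B:
P₂O₅: 0.12·a + 0.255·b = 1.13
K₂O: 0.14·a + 0.04·b = 1
Eliminate a: (row1) − 0.12/0.14·(row2) → 0.220714·b = 0.272857, so b = 1.23625.
Back-substitute: a = (1.13 − 0.255·1.23625) / 0.12 = 6.78964.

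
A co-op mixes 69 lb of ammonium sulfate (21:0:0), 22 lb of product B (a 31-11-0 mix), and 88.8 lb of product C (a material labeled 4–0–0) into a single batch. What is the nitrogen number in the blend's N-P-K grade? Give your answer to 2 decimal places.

Total mass = 69 + 22 + 88.8 = 179.8 lb.
N mass = 21%×69 + 31%×22 + 4%×88.8 = 24.862 lb.
% N = 24.862 / 179.8 = 13.8276%.

13.83% N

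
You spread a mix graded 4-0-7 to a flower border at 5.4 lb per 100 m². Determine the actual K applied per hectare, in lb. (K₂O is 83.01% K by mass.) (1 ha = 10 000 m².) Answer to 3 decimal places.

31.378 lb K per hectare

K₂O per 100 m² = 5.4 × 7% = 0.378 lb.
Elemental K = 0.378 × 0.8301 = 0.313778 lb per 100 m².
Convert to per hectare: 0.313778 × 100 = 31.3778 lb.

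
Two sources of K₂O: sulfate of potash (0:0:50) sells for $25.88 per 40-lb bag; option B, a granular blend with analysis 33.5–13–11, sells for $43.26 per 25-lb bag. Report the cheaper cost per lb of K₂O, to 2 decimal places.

$1.29 per lb K₂O (sulfate of potash)

sulfate of potash: K₂O per bag = 40 × 50% = 20 lb; cost = 25.88 / 20 = $1.2940/lb K₂O.
option B: K₂O per bag = 25 × 11% = 2.75 lb; cost = 43.26 / 2.75 = $15.7309/lb K₂O.
sulfate of potash is cheaper.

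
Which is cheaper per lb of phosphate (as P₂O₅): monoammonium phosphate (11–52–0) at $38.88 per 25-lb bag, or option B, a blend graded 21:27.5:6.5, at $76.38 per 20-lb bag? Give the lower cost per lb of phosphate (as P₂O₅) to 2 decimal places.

$2.99 per lb P₂O₅ (monoammonium phosphate)

monoammonium phosphate: P₂O₅ per bag = 25 × 52% = 13 lb; cost = 38.88 / 13 = $2.9908/lb P₂O₅.
option B: P₂O₅ per bag = 20 × 27.5% = 5.5 lb; cost = 76.38 / 5.5 = $13.8873/lb P₂O₅.
monoammonium phosphate is cheaper.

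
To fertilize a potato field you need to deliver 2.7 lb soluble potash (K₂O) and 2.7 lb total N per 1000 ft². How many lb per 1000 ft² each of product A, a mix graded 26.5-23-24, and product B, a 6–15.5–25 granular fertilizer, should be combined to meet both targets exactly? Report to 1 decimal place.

9.9 lb product A, 1.3 lb product B

With a, b = lb per 1000 ft² of product A and product B:
K₂O: 0.24·a + 0.25·b = 2.7
N: 0.265·a + 0.06·b = 2.7
Solving simultaneously: a = 9.89392, b = 1.30183.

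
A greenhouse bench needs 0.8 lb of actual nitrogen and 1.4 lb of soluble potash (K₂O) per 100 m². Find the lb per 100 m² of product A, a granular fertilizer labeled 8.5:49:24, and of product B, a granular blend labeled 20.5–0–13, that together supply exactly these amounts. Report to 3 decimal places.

Let a = lb of product A, b = lb of product B (per 100 m²).
N: 0.085·a + 0.205·b = 0.8
K₂O: 0.24·a + 0.13·b = 1.4
Eliminate a: (row1) − 0.085/0.24·(row2) → 0.158958·b = 0.304167, so b = 1.913499.
Back-substitute: a = (0.8 − 0.205·1.913499) / 0.085 = 4.79685.

4.797 lb product A, 1.913 lb product B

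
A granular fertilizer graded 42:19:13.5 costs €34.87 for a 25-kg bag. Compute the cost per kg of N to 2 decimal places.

€3.32 per kg N

N in bag = 25 × 42% = 10.5 kg.
Cost per kg N = €34.87 / 10.5 = €3.3210.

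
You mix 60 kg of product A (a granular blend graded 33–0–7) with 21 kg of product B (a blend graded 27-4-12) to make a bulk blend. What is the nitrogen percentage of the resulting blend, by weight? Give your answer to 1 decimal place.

31.4% N

Total mass = 60 + 21 = 81 kg.
N mass = 33%×60 + 27%×21 = 25.47 kg.
% N = 25.47 / 81 = 31.4444%.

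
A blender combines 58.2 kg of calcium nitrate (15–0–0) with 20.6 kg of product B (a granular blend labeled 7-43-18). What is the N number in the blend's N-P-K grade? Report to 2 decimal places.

12.91% N

Total mass = 58.2 + 20.6 = 78.8 kg.
N mass = 15%×58.2 + 7%×20.6 = 10.172 kg.
% N = 10.172 / 78.8 = 12.9086%.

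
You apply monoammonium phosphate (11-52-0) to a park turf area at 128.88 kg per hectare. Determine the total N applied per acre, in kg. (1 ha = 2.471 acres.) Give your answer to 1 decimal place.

5.7 kg N per acre

nitrogen per hectare = 128.88 × 11% = 14.1768 kg.
Convert to per acre: 14.1768 × 0.404694 = 5.73727 kg.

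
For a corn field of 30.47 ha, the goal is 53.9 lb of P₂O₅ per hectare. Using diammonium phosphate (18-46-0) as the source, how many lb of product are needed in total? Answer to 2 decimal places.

3570.29 lb

Product per hectare = 53.9 / 46% = 117.174 lb.
Total product = 117.174 × 30.47 = 3570.289 lb.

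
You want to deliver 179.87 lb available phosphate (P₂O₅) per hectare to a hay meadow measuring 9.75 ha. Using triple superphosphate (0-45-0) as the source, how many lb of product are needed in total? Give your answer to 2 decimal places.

3897.18 lb

Product per hectare = 179.87 / 45% = 399.711 lb.
Total product = 399.711 × 9.75 = 3897.183 lb.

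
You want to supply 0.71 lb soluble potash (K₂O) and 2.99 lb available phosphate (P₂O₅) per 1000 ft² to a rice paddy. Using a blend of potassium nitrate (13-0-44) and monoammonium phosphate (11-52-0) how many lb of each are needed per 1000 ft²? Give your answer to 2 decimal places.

With a, b = lb per 1000 ft² of potassium nitrate and monoammonium phosphate:
K₂O: 0.44·a + 0·b = 0.71
P₂O₅: 0·a + 0.52·b = 2.99
Solving simultaneously: a = 1.61364, b = 5.75.

1.61 lb potassium nitrate, 5.75 lb monoammonium phosphate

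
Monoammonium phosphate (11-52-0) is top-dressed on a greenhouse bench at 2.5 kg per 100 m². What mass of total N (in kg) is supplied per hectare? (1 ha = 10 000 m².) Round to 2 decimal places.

nitrogen per 100 m² = 2.5 × 11% = 0.275 kg.
Convert to per hectare: 0.275 × 100 = 27.5 kg.

27.50 kg N per hectare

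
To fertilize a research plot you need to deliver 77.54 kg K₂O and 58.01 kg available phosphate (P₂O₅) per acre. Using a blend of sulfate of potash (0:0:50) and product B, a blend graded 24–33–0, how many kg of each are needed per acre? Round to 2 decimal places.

155.08 kg sulfate of potash, 175.79 kg product B

Per-acre balance (a = sulfate of potash, b = product B):
K₂O: 0.5·a + 0·b = 77.54
P₂O₅: 0·a + 0.33·b = 58.01
Solving simultaneously: a = 155.08, b = 175.788.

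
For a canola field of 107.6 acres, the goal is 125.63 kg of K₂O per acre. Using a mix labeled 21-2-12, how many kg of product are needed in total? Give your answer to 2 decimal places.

112648.23 kg

Product per acre = 125.63 / 12% = 1046.92 kg.
Total product = 1046.92 × 107.6 = 112648.233 kg.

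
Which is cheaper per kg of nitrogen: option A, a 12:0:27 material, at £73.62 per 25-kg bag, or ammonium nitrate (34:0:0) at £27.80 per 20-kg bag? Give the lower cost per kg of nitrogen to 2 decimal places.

£4.09 per kg N (ammonium nitrate)

option A: N per bag = 25 × 12% = 3 kg; cost = 73.62 / 3 = £24.5400/kg N.
ammonium nitrate: N per bag = 20 × 34% = 6.8 kg; cost = 27.80 / 6.8 = £4.0882/kg N.
ammonium nitrate is cheaper.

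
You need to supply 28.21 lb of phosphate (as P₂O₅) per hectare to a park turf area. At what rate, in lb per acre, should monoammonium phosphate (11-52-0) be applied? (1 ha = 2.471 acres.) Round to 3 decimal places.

21.955 lb of product per acre

Product per hectare = 28.21 / 52% = 54.25 lb.
Convert to per acre: 54.25 × 0.404694 = 21.9547 lb.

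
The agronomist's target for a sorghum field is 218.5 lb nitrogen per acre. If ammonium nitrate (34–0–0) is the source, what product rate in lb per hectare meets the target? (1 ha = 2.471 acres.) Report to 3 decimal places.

1587.981 lb of product per hectare

Product per acre = 218.5 / 34% = 642.647 lb.
Convert to per hectare: 642.647 × 2.471 = 1587.9809 lb.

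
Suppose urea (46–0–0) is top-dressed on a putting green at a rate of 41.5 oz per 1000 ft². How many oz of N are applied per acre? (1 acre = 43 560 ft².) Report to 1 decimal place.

831.6 oz N per acre

nitrogen per 1000 ft² = 41.5 × 46% = 19.09 oz.
Convert to per acre: 19.09 × 43.56 = 831.56 oz.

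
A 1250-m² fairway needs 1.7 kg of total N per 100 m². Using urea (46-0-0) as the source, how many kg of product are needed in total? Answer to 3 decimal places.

Product per 100 m² = 1.7 / 46% = 3.69565 kg.
Total product = 3.69565 × 1250 / 100 = 46.1957 kg.

46.196 kg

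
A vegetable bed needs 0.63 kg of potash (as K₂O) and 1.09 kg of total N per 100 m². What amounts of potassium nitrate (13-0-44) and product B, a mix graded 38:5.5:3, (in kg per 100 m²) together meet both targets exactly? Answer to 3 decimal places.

With a, b = kg per 100 m² of potassium nitrate and product B:
K₂O: 0.44·a + 0.03·b = 0.63
N: 0.13·a + 0.38·b = 1.09
Eliminate b: (row1) − 0.03/0.38·(row2) → 0.429737·a = 0.543947, so a = 1.26577.
Then b = (1.09 − 0.13·1.26577) / 0.38 = 2.43539.

1.266 kg potassium nitrate, 2.435 kg product B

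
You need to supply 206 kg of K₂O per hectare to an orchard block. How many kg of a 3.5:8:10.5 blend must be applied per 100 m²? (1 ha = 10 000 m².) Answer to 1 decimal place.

19.6 kg of product per hundred sq m

Product per hectare = 206 / 10.5% = 1961.9 kg.
Convert to per 100 m²: 1961.9 × 0.01 = 19.619 kg.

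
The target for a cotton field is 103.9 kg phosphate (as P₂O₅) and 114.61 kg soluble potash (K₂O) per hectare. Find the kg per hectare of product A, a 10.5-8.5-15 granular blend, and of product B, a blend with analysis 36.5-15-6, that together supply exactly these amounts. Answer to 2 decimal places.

629.74 kg product A, 335.81 kg product B

With a, b = kg per hectare of product A and product B:
P₂O₅: 0.085·a + 0.15·b = 103.9
K₂O: 0.15·a + 0.06·b = 114.61
Eliminate a: (row1) − 0.085/0.15·(row2) → 0.116·b = 38.9543, so b = 335.813.
Back-substitute: a = (103.9 − 0.15·335.813) / 0.085 = 629.741.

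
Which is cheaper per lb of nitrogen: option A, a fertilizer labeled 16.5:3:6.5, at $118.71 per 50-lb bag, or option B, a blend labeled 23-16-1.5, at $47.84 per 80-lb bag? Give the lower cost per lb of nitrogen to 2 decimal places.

$2.60 per lb N (option B)

option A: N per bag = 50 × 16.5% = 8.25 lb; cost = 118.71 / 8.25 = $14.3891/lb N.
option B: N per bag = 80 × 23% = 18.4 lb; cost = 47.84 / 18.4 = $2.6000/lb N.
option B is cheaper.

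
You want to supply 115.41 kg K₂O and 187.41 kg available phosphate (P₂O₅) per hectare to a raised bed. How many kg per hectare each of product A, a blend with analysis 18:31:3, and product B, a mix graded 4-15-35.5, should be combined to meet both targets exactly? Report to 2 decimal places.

Let a = kg of product A, b = kg of product B (per hectare).
K₂O: 0.03·a + 0.355·b = 115.41
P₂O₅: 0.31·a + 0.15·b = 187.41
Eliminate b: (row1) − 0.355/0.15·(row2) → -0.703667·a = -328.127, so a = 466.3103.
Then b = (187.41 − 0.31·466.3103) / 0.15 = 285.692.

466.31 kg product A, 285.69 kg product B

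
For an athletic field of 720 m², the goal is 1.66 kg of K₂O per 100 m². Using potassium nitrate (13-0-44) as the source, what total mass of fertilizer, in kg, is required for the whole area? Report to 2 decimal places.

Product per 100 m² = 1.66 / 44% = 3.77273 kg.
Total product = 3.77273 × 720 / 100 = 27.1636 kg.

27.16 kg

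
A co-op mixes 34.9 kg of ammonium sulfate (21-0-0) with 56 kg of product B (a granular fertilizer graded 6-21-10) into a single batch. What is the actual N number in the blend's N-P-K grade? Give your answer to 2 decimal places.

11.76% N

Total mass = 34.9 + 56 = 90.9 kg.
N mass = 21%×34.9 + 6%×56 = 10.689 kg.
% N = 10.689 / 90.9 = 11.7591%.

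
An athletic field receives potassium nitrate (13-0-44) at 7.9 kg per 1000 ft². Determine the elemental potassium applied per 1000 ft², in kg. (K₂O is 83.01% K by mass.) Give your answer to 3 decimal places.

K₂O per 1000 ft² = 7.9 × 44% = 3.476 kg.
Elemental K = 3.476 × 0.8301 = 2.88543 kg per 1000 ft².

2.885 kg K per thousand sq ft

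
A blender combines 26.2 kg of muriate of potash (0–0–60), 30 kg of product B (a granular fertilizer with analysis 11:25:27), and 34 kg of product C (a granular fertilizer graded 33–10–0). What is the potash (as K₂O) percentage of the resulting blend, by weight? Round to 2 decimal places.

Total mass = 26.2 + 30 + 34 = 90.2 kg.
K₂O mass = 60%×26.2 + 27%×30 + 0%×34 = 23.82 kg.
% K₂O = 23.82 / 90.2 = 26.408%.

26.41% K₂O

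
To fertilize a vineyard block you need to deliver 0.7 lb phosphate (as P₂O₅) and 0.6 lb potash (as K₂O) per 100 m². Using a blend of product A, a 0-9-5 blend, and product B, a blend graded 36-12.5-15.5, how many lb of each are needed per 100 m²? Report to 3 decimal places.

4.351 lb product A, 2.468 lb product B

Let a = lb of product A, b = lb of product B (per 100 m²).
P₂O₅: 0.09·a + 0.125·b = 0.7
K₂O: 0.05·a + 0.155·b = 0.6
Solving simultaneously: a = 4.35065, b = 2.46753.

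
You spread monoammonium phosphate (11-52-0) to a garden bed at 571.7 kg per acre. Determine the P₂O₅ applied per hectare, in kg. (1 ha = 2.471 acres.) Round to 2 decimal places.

734.59 kg P₂O₅ per hectare

P₂O₅ per acre = 571.7 × 52% = 297.284 kg.
Convert to per hectare: 297.284 × 2.471 = 734.589 kg.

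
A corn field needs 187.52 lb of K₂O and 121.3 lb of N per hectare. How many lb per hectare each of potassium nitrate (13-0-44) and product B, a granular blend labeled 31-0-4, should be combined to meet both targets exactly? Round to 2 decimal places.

406.09 lb potassium nitrate, 220.99 lb product B

With a, b = lb per hectare of potassium nitrate and product B:
K₂O: 0.44·a + 0.04·b = 187.52
N: 0.13·a + 0.31·b = 121.3
Solving simultaneously: a = 406.091, b = 220.994.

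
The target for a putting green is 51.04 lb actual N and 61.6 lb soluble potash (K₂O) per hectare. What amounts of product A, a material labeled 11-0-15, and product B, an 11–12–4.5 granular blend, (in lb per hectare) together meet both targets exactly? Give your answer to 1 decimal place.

Per-hectare balance (a = product A, b = product B):
N: 0.11·a + 0.11·b = 51.04
K₂O: 0.15·a + 0.045·b = 61.6
From row1: a = (51.04 − 0.11·b) / 0.11.
Into row2: 0.15·(51.04 − 0.11·b)/0.11 + 0.045·b = 61.6 → b = 76.1905, a = 387.81.

387.8 lb product A, 76.2 lb product B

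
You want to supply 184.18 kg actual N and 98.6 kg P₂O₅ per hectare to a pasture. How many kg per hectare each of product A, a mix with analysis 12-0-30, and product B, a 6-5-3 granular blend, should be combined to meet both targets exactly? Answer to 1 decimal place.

548.8 kg product A, 1972.0 kg product B

Let a = kg of product A, b = kg of product B (per hectare).
N: 0.12·a + 0.06·b = 184.18
P₂O₅: 0·a + 0.05·b = 98.6
Solving simultaneously: a = 548.833, b = 1972.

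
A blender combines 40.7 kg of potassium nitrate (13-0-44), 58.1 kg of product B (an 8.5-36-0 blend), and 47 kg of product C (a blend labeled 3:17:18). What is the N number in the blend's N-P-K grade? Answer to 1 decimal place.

8.0% N

Total mass = 40.7 + 58.1 + 47 = 145.8 kg.
N mass = 13%×40.7 + 8.5%×58.1 + 3%×47 = 11.6395 kg.
% N = 11.6395 / 145.8 = 7.9832%.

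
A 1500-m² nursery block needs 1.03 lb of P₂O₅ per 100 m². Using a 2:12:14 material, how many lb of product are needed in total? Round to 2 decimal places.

Product per 100 m² = 1.03 / 12% = 8.58333 lb.
Total product = 8.58333 × 1500 / 100 = 128.75 lb.

128.75 lb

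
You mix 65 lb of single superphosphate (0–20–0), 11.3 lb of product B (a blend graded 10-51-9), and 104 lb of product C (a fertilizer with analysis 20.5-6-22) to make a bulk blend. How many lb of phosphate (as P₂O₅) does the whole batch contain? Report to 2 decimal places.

25.00 lb P₂O₅

P₂O₅ mass = 20%×65 + 51%×11.3 + 6%×104 = 25.003 lb.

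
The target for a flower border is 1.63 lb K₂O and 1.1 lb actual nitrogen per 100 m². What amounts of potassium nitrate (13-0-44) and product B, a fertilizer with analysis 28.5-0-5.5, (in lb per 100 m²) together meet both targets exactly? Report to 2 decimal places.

With a, b = lb per 100 m² of potassium nitrate and product B:
K₂O: 0.44·a + 0.055·b = 1.63
N: 0.13·a + 0.285·b = 1.1
From row1: a = (1.63 − 0.055·b) / 0.44.
Into row2: 0.13·(1.63 − 0.055·b)/0.44 + 0.285·b = 1.1 → b = 2.30106, a = 3.41691.

3.42 lb potassium nitrate, 2.30 lb product B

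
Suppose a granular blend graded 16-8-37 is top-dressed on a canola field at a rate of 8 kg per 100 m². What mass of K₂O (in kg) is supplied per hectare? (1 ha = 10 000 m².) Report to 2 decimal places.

K₂O per 100 m² = 8 × 37% = 2.96 kg.
Convert to per hectare: 2.96 × 100 = 296 kg.

296.00 kg K₂O per hectare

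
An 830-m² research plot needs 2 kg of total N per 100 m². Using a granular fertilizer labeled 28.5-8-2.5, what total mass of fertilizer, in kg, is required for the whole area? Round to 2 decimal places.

Product per 100 m² = 2 / 28.5% = 7.01754 kg.
Total product = 7.01754 × 830 / 100 = 58.2456 kg.

58.25 kg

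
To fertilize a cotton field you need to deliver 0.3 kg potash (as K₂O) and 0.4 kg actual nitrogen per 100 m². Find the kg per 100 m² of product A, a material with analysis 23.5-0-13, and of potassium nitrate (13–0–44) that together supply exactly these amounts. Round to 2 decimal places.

Per-100 m² balance (a = product A, b = potassium nitrate):
K₂O: 0.13·a + 0.44·b = 0.3
N: 0.235·a + 0.13·b = 0.4
Eliminate b: (row1) − 0.44/0.13·(row2) → -0.665385·a = -1.05385, so a = 1.58382.
Then b = (0.4 − 0.235·1.58382) / 0.13 = 0.213873.

1.58 kg product A, 0.21 kg potassium nitrate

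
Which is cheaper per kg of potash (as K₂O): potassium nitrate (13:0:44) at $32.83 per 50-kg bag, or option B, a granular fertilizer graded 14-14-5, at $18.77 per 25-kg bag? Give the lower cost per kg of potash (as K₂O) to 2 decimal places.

$1.49 per kg K₂O (potassium nitrate)

potassium nitrate: K₂O per bag = 50 × 44% = 22 kg; cost = 32.83 / 22 = $1.4923/kg K₂O.
option B: K₂O per bag = 25 × 5% = 1.25 kg; cost = 18.77 / 1.25 = $15.0160/kg K₂O.
potassium nitrate is cheaper.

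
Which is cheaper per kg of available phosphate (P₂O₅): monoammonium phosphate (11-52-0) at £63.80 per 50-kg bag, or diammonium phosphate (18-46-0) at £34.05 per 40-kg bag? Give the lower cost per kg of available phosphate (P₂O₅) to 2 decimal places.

monoammonium phosphate: P₂O₅ per bag = 50 × 52% = 26 kg; cost = 63.80 / 26 = £2.4538/kg P₂O₅.
diammonium phosphate: P₂O₅ per bag = 40 × 46% = 18.4 kg; cost = 34.05 / 18.4 = £1.8505/kg P₂O₅.
diammonium phosphate is cheaper.

£1.85 per kg P₂O₅ (diammonium phosphate)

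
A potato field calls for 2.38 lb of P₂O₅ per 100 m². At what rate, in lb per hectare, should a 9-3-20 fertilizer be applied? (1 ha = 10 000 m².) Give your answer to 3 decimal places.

7933.333 lb of product per hectare

Product per 100 m² = 2.38 / 3% = 79.3333 lb.
Convert to per hectare: 79.3333 × 100 = 7933.3333 lb.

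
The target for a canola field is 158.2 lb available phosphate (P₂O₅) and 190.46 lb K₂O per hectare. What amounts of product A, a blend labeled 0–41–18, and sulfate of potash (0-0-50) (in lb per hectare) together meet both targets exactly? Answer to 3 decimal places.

With a, b = lb per hectare of product A and sulfate of potash:
P₂O₅: 0.41·a + 0·b = 158.2
K₂O: 0.18·a + 0.5·b = 190.46
Solving simultaneously: a = 385.8537, b = 242.0127.

385.854 lb product A, 242.013 lb sulfate of potash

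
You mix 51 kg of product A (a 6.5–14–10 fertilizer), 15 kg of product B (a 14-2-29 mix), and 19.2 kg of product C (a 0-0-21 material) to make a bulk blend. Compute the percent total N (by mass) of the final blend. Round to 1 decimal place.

6.4% N

Total mass = 51 + 15 + 19.2 = 85.2 kg.
N mass = 6.5%×51 + 14%×15 + 0%×19.2 = 5.415 kg.
% N = 5.415 / 85.2 = 6.35563%.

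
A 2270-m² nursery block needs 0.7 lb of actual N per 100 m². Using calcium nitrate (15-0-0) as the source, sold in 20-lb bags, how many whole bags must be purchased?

Product per 100 m² = 0.7 / 15% = 4.66667 lb.
Total product = 4.66667 × 2270 / 100 = 105.933 lb.
Bags = ⌈105.933 / 20⌉ = 6.

6 bags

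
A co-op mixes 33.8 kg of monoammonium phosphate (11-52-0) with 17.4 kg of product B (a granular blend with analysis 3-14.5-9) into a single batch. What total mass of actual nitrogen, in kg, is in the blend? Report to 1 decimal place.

4.2 kg N

N mass = 11%×33.8 + 3%×17.4 = 4.24 kg.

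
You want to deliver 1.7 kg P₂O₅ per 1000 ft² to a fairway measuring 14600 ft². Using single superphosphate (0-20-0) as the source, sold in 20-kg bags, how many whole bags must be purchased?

Product per 1000 ft² = 1.7 / 20% = 8.5 kg.
Total product = 8.5 × 14600 / 1000 = 124.1 kg.
Bags = ⌈124.1 / 20⌉ = 7.

7 bags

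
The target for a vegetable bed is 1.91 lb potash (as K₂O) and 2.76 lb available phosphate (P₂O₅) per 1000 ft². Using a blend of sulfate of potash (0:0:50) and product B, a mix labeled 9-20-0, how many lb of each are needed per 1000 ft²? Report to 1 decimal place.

Let a = lb of sulfate of potash, b = lb of product B (per 1000 ft²).
K₂O: 0.5·a + 0·b = 1.91
P₂O₅: 0·a + 0.2·b = 2.76
Solving simultaneously: a = 3.82, b = 13.8.

3.8 lb sulfate of potash, 13.8 lb product B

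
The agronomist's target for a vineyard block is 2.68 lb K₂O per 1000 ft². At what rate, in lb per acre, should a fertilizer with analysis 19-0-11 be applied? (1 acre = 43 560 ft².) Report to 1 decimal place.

Product per 1000 ft² = 2.68 / 11% = 24.3636 lb.
Convert to per acre: 24.3636 × 43.56 = 1061.28 lb.

1061.3 lb of product per acre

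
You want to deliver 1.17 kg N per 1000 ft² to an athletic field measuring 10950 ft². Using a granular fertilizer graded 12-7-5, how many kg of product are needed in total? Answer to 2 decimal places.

Product per 1000 ft² = 1.17 / 12% = 9.75 kg.
Total product = 9.75 × 10950 / 1000 = 106.762 kg.

106.76 kg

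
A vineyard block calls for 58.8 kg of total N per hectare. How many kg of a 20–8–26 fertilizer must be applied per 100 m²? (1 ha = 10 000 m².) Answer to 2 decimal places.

Product per hectare = 58.8 / 20% = 294 kg.
Convert to per 100 m²: 294 × 0.01 = 2.94 kg.

2.94 kg of product per hundred sq m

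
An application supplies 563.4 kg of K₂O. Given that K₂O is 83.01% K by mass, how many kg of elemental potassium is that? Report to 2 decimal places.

467.68 kg K

K = 563.4 × 0.8301 = 467.678 kg.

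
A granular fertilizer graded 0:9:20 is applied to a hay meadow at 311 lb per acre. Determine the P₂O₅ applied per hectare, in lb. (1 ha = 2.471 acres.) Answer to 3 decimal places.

69.163 lb P₂O₅ per hectare

P₂O₅ per acre = 311 × 9% = 27.99 lb.
Convert to per hectare: 27.99 × 2.471 = 69.1633 lb.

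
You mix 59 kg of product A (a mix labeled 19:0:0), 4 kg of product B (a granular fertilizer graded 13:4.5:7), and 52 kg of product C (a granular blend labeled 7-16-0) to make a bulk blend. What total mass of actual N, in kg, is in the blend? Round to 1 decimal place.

15.4 kg N

N mass = 19%×59 + 13%×4 + 7%×52 = 15.37 kg.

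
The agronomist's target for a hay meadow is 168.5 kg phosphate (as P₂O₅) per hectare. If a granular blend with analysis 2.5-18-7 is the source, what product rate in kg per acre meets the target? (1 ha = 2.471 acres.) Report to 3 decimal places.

378.839 kg of product per acre

Product per hectare = 168.5 / 18% = 936.111 kg.
Convert to per acre: 936.111 × 0.404694 = 378.83898 kg.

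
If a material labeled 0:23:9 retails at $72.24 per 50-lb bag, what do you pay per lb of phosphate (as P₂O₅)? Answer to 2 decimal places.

$6.28 per lb P₂O₅

P₂O₅ in bag = 50 × 23% = 11.5 lb.
Cost per lb P₂O₅ = $72.24 / 11.5 = $6.2817.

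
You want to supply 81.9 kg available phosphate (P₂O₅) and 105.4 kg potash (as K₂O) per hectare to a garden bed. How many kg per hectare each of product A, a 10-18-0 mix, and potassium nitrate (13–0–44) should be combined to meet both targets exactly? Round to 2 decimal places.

Let a = kg of product A, b = kg of potassium nitrate (per hectare).
P₂O₅: 0.18·a + 0·b = 81.9
K₂O: 0·a + 0.44·b = 105.4
Solving simultaneously: a = 455, b = 239.545.

455.00 kg product A, 239.55 kg potassium nitrate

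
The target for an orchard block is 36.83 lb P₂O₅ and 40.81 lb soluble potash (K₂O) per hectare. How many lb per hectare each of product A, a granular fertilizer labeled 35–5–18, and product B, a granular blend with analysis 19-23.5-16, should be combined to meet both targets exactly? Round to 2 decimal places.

Per-hectare balance (a = product A, b = product B):
P₂O₅: 0.05·a + 0.235·b = 36.83
K₂O: 0.18·a + 0.16·b = 40.81
Solving simultaneously: a = 107.8003, b = 133.787.

107.80 lb product A, 133.79 lb product B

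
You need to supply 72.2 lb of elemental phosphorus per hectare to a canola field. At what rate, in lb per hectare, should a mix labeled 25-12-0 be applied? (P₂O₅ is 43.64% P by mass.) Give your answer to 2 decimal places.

As P₂O₅: 72.2 / 0.4364 = 165.445 lb per hectare.
Product per hectare = 165.445 / 12% = 1378.7046 lb.

1378.70 lb of product per hectare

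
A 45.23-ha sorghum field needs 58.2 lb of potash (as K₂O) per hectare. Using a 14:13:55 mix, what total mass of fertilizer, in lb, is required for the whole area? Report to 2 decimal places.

Product per hectare = 58.2 / 55% = 105.818 lb.
Total product = 105.818 × 45.23 = 4786.156 lb.

4786.16 lb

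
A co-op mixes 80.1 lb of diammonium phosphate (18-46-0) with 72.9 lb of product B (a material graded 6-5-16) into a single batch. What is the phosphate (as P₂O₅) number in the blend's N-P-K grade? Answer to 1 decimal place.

Total mass = 80.1 + 72.9 = 153 lb.
P₂O₅ mass = 46%×80.1 + 5%×72.9 = 40.491 lb.
% P₂O₅ = 40.491 / 153 = 26.4647%.

26.5% P₂O₅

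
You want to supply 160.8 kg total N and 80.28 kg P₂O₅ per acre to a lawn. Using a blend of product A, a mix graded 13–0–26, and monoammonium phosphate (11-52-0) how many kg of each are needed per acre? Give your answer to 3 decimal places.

Let a = kg of product A, b = kg of monoammonium phosphate (per acre).
N: 0.13·a + 0.11·b = 160.8
P₂O₅: 0·a + 0.52·b = 80.28
Solving simultaneously: a = 1106.2899, b = 154.3846.

1106.290 kg product A, 154.385 kg monoammonium phosphate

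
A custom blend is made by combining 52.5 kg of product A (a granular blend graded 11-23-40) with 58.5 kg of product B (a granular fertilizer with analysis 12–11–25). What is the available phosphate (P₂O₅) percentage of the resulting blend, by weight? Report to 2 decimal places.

16.68% P₂O₅

Total mass = 52.5 + 58.5 = 111 kg.
P₂O₅ mass = 23%×52.5 + 11%×58.5 = 18.51 kg.
% P₂O₅ = 18.51 / 111 = 16.6757%.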